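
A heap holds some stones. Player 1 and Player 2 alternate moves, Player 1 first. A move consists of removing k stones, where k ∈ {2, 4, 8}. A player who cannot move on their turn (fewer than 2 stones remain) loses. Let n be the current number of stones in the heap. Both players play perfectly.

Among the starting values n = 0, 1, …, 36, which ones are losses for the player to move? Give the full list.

0, 1, 6, 7, 12, 13, 18, 19, 24, 25, 30, 31, 36

Label each position W (a win for the player to move) or L (a loss). A position with no legal move is L; any other position is W exactly when some move reaches an L, and L when every move reaches a W.
n=0: no move → L
n=1: no move → L
n=2: →0(L), so W
n=3: →1(L), so W
n=4: →0(L), so W
n=5: →1(L), so W
n=6: →4(W), 2(W) — all W, so L
n=7: →5(W), 3(W) — all W, so L
n=8: →6(L), so W
n=9: →7(L), so W
n=10: →6(L), so W
n=11: →7(L), so W
n=12: →10(W), 8(W), 4(W) — all W, so L
n=13: →11(W), 9(W), 5(W) — all W, so L
n=14: →12(L), so W
n=15: →13(L), so W
n=16: →12(L), so W
n=17: →13(L), so W
n=18: →16(W), 14(W), 10(W) — all W, so L
n=19: →17(W), 15(W), 11(W) — all W, so L
n=20: →18(L), so W
n=21: →19(L), so W
n=22: →18(L), so W
n=23: →19(L), so W
n=24: →22(W), 20(W), 16(W) — all W, so L
n=25: →23(W), 21(W), 17(W) — all W, so L
n=26: →24(L), so W
n=27: →25(L), so W
n=28: →24(L), so W
n=29: →25(L), so W
n=30: →28(W), 26(W), 22(W) — all W, so L
n=31: →29(W), 27(W), 23(W) — all W, so L
n=32: →30(L), so W
n=33: →31(L), so W
n=34: →30(L), so W
n=35: →31(L), so W
n=36: →34(W), 32(W), 28(W) — all W, so L
Reading off the rows marked L gives the requested list; there are 13 such values of n.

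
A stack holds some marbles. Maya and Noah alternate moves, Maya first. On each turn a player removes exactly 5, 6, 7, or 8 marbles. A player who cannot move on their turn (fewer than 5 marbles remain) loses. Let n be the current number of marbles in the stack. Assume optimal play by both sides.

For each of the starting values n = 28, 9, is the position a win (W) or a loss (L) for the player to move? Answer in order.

Use the standard recursion: the mover loses at a terminal position; elsewhere, the mover wins exactly when some move hands the opponent an L position.
n=0: no move → L
n=1: no move → L
n=2: no move → L
n=3: no move → L
n=4: no move → L
n=5: →0(L), so W
n=6: →1(L), so W
n=7: →2(L), so W
n=8: →3(L), so W
n=9: →4(L), so W
n=10: →4(L), so W
n=11: →4(L), so W
n=12: →4(L), so W
n=13: →8(W), 7(W), 6(W), 5(W) — all W, so L
n=14: →9(W), 8(W), 7(W), 6(W) — all W, so L
n=15: →10(W), 9(W), 8(W), 7(W) — all W, so L
n=16: →11(W), 10(W), 9(W), 8(W) — all W, so L
n=17: →12(W), 11(W), 10(W), 9(W) — all W, so L
n=18: →13(L), so W
n=19: →14(L), so W
n=20: →15(L), so W
n=21: →16(L), so W
n=22: →17(L), so W
n=23: →17(L), so W
n=24: →17(L), so W
n=25: →17(L), so W
n=26: →21(W), 20(W), 19(W), 18(W) — all W, so L
n=27: →22(W), 21(W), 20(W), 19(W) — all W, so L
n=28: →23(W), 22(W), 21(W), 20(W) — all W, so L

28: L, 9: W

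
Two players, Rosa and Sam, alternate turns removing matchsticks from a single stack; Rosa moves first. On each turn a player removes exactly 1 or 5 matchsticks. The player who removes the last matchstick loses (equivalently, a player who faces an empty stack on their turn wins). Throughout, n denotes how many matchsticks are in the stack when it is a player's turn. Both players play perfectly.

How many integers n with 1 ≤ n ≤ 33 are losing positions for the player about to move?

17

Classify positions by backward induction: terminal positions (no move available) are W. From any other position, the mover wins iff some move reaches an L.
n=0: no move; the opponent has just taken the last matchstick and therefore loses → W
n=1: the only move is to 0(W), a W ⇒ L
n=2: can move to 1, which is L ⇒ W
n=3: the only move is to 2(W), a W ⇒ L
n=4: can move to 3, which is L ⇒ W
n=5: moves to 4(W), 0(W); every one is W ⇒ L
n=6: can move to 5, which is L ⇒ W
n=7: moves to 6(W), 2(W); every one is W ⇒ L
n=8: can move to 7, which is L ⇒ W
n=9: moves to 8(W), 4(W); every one is W ⇒ L
n=10: can move to 9, which is L ⇒ W
n=11: moves to 10(W), 6(W); every one is W ⇒ L
n=12: can move to 11, which is L ⇒ W
n=13: moves to 12(W), 8(W); every one is W ⇒ L
n=14: can move to 13, which is L ⇒ W
n=15: moves to 14(W), 10(W); every one is W ⇒ L
n=16: can move to 15, which is L ⇒ W
n=17: moves to 16(W), 12(W); every one is W ⇒ L
n=18: can move to 17, which is L ⇒ W
n=19: moves to 18(W), 14(W); every one is W ⇒ L
n=20: can move to 19, which is L ⇒ W
n=21: moves to 20(W), 16(W); every one is W ⇒ L
n=22: can move to 21, which is L ⇒ W
n=23: moves to 22(W), 18(W); every one is W ⇒ L
n=24: can move to 23, which is L ⇒ W
n=25: moves to 24(W), 20(W); every one is W ⇒ L
n=26: can move to 25, which is L ⇒ W
n=27: moves to 26(W), 22(W); every one is W ⇒ L
n=28: can move to 27, which is L ⇒ W
n=29: moves to 28(W), 24(W); every one is W ⇒ L
n=30: can move to 29, which is L ⇒ W
n=31: moves to 30(W), 26(W); every one is W ⇒ L
n=32: can move to 31, which is L ⇒ W
n=33: moves to 32(W), 28(W); every one is W ⇒ L
L entries with 1 ≤ n ≤ 33 (the range starts at n=1): n = 1, 3, 5, 7, 9, 11, 13, 15, 17, 19, 21, 23, 25, 27, 29, 31, 33; that makes 17.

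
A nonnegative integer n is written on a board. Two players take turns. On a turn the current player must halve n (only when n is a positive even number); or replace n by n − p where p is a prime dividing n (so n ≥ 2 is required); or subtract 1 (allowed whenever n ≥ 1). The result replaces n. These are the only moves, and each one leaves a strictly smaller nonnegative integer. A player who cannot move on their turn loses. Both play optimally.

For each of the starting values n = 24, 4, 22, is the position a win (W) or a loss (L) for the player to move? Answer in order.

24: L, 4: L, 22: W

Compute win/loss labels from the base case upward. A position with no move is L. Any other position is W if it can reach an L in one move, else L.
n=0: no move → L
n=1: →0(L), so W
n=2: →0(L), so W
n=3: →0(L), so W
n=4: →2(W), 3(W) — all W, so L
n=5: →0(L), so W
n=6: →4(L), so W
n=7: →0(L), so W
n=8: →4(L), so W
n=9: →6(W), 8(W) — all W, so L
n=10: →9(L), so W
n=11: →0(L), so W
n=12: →9(L), so W
n=13: →0(L), so W
n=14: →7(W), 12(W), 13(W) — all W, so L
n=15: →14(L), so W
n=16: →14(L), so W
n=17: →0(L), so W
n=18: →9(L), so W
n=19: →0(L), so W
n=20: →10(W), 15(W), 18(W), 19(W) — all W, so L
n=21: →14(L), so W
n=22: →20(L), so W
n=23: →0(L), so W
n=24: →12(W), 21(W), 22(W), 23(W) — all W, so L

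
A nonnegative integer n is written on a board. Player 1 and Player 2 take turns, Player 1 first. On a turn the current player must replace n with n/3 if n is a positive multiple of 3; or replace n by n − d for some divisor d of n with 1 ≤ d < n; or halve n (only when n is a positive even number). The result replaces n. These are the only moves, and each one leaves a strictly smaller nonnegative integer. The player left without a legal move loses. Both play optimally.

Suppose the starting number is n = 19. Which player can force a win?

Work bottom-up. With no move the player to move loses. Otherwise the position is W if at least one move leads to an L position for the opponent, and L if every move leads to a W.
n=0: no move → L
n=1: no move → L
n=2: W (go to 1, an L position)
n=3: W (go to 1, an L position)
n=4: L (options 2(W), 3(W) are all W)
n=5: W (go to 4, an L position)
n=6: W (go to 4, an L position)
n=7: L (sole option 6(W) is W)
n=8: W (go to 4, an L position)
n=9: L (options 3(W), 6(W), 8(W) are all W)
n=10: W (go to 9, an L position)
n=11: L (sole option 10(W) is W)
n=12: W (go to 4, an L position)
n=13: L (sole option 12(W) is W)
n=14: W (go to 7, an L position)
n=15: L (options 5(W), 10(W), 12(W), 14(W) are all W)
n=16: W (go to 15, an L position)
n=17: L (sole option 16(W) is W)
n=18: W (go to 9, an L position)
n=19: L (sole option 18(W) is W)
Every move from 19 reaches a W position, so the mover loses.

Player 2 wins.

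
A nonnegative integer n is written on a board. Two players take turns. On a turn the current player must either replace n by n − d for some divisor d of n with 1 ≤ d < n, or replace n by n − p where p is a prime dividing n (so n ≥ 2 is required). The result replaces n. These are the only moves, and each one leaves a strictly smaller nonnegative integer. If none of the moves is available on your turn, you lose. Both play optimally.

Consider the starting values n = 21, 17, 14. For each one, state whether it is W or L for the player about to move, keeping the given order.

21: W, 17: W, 14: L

Work bottom-up. With no move the player to move loses. Otherwise the position is W if at least one move leads to an L position for the opponent, and L if every move leads to a W.
n=0: no move → L
n=1: no move → L
n=2: can move to 0, which is L ⇒ W
n=3: can move to 0, which is L ⇒ W
n=4: moves to 2(W), 3(W); every one is W ⇒ L
n=5: can move to 0, which is L ⇒ W
n=6: can move to 4, which is L ⇒ W
n=7: can move to 0, which is L ⇒ W
n=8: can move to 4, which is L ⇒ W
n=9: moves to 6(W), 8(W); every one is W ⇒ L
n=10: can move to 9, which is L ⇒ W
n=11: can move to 0, which is L ⇒ W
n=12: can move to 9, which is L ⇒ W
n=13: can move to 0, which is L ⇒ W
n=14: moves to 7(W), 12(W), 13(W); every one is W ⇒ L
n=15: can move to 14, which is L ⇒ W
n=16: can move to 14, which is L ⇒ W
n=17: can move to 0, which is L ⇒ W
n=18: can move to 9, which is L ⇒ W
n=19: can move to 0, which is L ⇒ W
n=20: moves to 10(W), 15(W), 16(W), 18(W), 19(W); every one is W ⇒ L
n=21: can move to 14, which is L ⇒ W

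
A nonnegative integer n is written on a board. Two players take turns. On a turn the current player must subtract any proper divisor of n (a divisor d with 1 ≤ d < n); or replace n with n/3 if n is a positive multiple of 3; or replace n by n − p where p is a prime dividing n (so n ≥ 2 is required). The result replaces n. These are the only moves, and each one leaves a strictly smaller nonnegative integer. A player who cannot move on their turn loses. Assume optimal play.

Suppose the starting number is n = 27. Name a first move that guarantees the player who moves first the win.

Compute win/loss labels from the base case upward. A position with no move is L. Any other position is W if it can reach an L in one move, else L.
n=0: no move → L
n=1: no move → L
n=2: W (go to 0, an L position)
n=3: W (go to 0, an L position)
n=4: L (options 2(W), 3(W) are all W)
n=5: W (go to 0, an L position)
n=6: W (go to 4, an L position)
n=7: W (go to 0, an L position)
n=8: W (go to 4, an L position)
n=9: L (options 3(W), 6(W), 8(W) are all W)
n=10: W (go to 9, an L position)
n=11: W (go to 0, an L position)
n=12: W (go to 4, an L position)
n=13: W (go to 0, an L position)
n=14: L (options 7(W), 12(W), 13(W) are all W)
n=15: W (go to 14, an L position)
n=16: W (go to 14, an L position)
n=17: W (go to 0, an L position)
n=18: W (go to 9, an L position)
n=19: W (go to 0, an L position)
n=20: L (options 10(W), 15(W), 16(W), 18(W), 19(W) are all W)
n=21: W (go to 14, an L position)
n=22: W (go to 20, an L position)
n=23: W (go to 0, an L position)
n=24: W (go to 20, an L position)
n=25: W (go to 20, an L position)
n=26: L (options 13(W), 24(W), 25(W) are all W)
n=27: W (go to 9, an L position)
From 27, the L positions reachable in one move are: 9, 26. Any move reaching one of these is winning.

Move to 9.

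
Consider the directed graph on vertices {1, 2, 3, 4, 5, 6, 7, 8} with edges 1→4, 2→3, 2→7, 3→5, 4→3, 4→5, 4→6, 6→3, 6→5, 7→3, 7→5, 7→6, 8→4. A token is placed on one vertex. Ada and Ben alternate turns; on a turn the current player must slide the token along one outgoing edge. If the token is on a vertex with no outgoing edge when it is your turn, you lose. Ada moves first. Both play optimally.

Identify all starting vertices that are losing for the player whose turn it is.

1, 2, 5, 8

Build the W/L table. Terminal = L. A non-terminal position is W if it has a move to some L; otherwise it is L.
Every edge goes from a vertex to one that appears earlier in the order 5, 3, 6, 7, 4, 2, 8, 1, so processing vertices in that order labels each vertex after all of its successors.
5: no outgoing edge → L
3: reaches L-position 5 → W
6: reaches L-position 5 → W
7: reaches L-position 5 → W
4: reaches L-position 5 → W
2: only reaches 7(W), 3(W), all W → L
8: only reaches 4(W), which is W → L
1: only reaches 4(W), which is W → L
Reading off the rows marked L gives the requested list; there are 4 such vertices.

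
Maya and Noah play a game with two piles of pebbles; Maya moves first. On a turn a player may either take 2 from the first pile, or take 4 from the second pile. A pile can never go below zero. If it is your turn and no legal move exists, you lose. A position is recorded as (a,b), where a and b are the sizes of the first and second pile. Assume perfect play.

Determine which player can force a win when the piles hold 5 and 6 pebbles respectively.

Label each position W (a win for the player to move) or L (a loss). A position with no legal move is L; any other position is W exactly when some move reaches an L, and L when every move reaches a W.
No move ever increases a pile, so every position that can arise here has a ≤ 5 and b ≤ 6; it is enough to label the cells with 0 ≤ a ≤ 5 and 0 ≤ b ≤ 6.
Every move lowers a or b (never raises either), so fill the grid row by row in increasing a, and left to right within a row: each cell's successors are then already labelled.
      b=0  b=1  b=2  b=3  b=4  b=5  b=6
a=0:    L    L    L    L    W    W    W
a=1:    L    L    L    L    W    W    W
a=2:    W    W    W    W    L    L    L
a=3:    W    W    W    W    L    L    L
a=4:    L    L    L    L    W    W    W
a=5:    L    L    L    L    W    W    W
Cells with no legal move (terminal, hence L): (0,0), (0,1), (0,2), (0,3), (1,0), (1,1), (1,2), (1,3).
The remaining L cells, each justified by listing all of its moves:
(2,4): only reaches (0,4)(W), (2,0)(W), all W → L
(2,5): only reaches (0,5)(W), (2,1)(W), all W → L
(2,6): only reaches (0,6)(W), (2,2)(W), all W → L
(3,4): only reaches (1,4)(W), (3,0)(W), all W → L
(3,5): only reaches (1,5)(W), (3,1)(W), all W → L
(3,6): only reaches (1,6)(W), (3,2)(W), all W → L
(4,0): only reaches (2,0)(W), which is W → L
(4,1): only reaches (2,1)(W), which is W → L
(4,2): only reaches (2,2)(W), which is W → L
(4,3): only reaches (2,3)(W), which is W → L
(5,0): only reaches (3,0)(W), which is W → L
(5,1): only reaches (3,1)(W), which is W → L
(5,2): only reaches (3,2)(W), which is W → L
(5,3): only reaches (3,3)(W), which is W → L
Every other cell has at least one move into one of the L cells above, so it is W.
From (5,6) Maya can move to (3,6), reaching an L position.

Maya wins.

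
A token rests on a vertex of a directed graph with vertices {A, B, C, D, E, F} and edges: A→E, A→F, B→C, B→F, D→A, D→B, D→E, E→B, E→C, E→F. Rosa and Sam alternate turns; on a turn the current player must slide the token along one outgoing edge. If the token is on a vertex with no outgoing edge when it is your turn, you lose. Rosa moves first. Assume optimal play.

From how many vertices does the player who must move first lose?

3

Compute win/loss labels from the base case upward. A position with no move is L. Any other position is W if it can reach an L in one move, else L.
Every edge goes from a vertex to one that appears earlier in the order F, C, B, E, A, D, so processing vertices in that order labels each vertex after all of its successors.
F: no outgoing edge → L
C: no outgoing edge → L
B: →C(L), so W
E: →C(L), so W
A: →F(L), so W
D: →A(W), E(W), B(W) — all W, so L
The L vertices are C, D, F; that is 3 in all.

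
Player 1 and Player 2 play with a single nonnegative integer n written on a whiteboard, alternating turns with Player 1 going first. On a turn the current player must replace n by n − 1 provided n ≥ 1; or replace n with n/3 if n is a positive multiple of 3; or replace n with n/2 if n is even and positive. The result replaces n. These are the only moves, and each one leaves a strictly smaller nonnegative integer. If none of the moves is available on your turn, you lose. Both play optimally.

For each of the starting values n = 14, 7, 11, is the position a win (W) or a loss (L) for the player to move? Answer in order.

14: W, 7: L, 11: L

Positions with no move are L. A position that does have a move is losing for the player to move precisely when every available move leads to a winning position for the opponent. Fill in the labels:
n=0: no move → L
n=1: reaches L-position 0 → W
n=2: only reaches 1(W), which is W → L
n=3: reaches L-position 2 → W
n=4: reaches L-position 2 → W
n=5: only reaches 4(W), which is W → L
n=6: reaches L-position 2 → W
n=7: only reaches 6(W), which is W → L
n=8: reaches L-position 7 → W
n=9: only reaches 3(W), 8(W), all W → L
n=10: reaches L-position 5 → W
n=11: only reaches 10(W), which is W → L
n=12: reaches L-position 11 → W
n=13: only reaches 12(W), which is W → L
n=14: reaches L-position 7 → W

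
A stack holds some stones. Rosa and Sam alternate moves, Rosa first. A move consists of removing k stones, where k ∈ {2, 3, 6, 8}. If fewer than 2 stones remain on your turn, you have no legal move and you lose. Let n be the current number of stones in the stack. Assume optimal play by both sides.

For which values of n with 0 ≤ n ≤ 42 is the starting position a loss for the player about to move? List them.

0, 1, 5, 10, 14, 15, 19, 24, 28, 29, 33, 38, 42

Use the standard recursion: the mover loses at a terminal position; elsewhere, the mover wins exactly when some move hands the opponent an L position.
n=0: no move → L
n=1: no move → L
n=2: can move to 0, which is L ⇒ W
n=3: can move to 1, which is L ⇒ W
n=4: can move to 1, which is L ⇒ W
n=5: moves to 3(W), 2(W); every one is W ⇒ L
n=6: can move to 0, which is L ⇒ W
n=7: can move to 5, which is L ⇒ W
n=8: can move to 5, which is L ⇒ W
n=9: can move to 1, which is L ⇒ W
n=10: moves to 8(W), 7(W), 4(W), 2(W); every one is W ⇒ L
n=11: can move to 5, which is L ⇒ W
n=12: can move to 10, which is L ⇒ W
n=13: can move to 10, which is L ⇒ W
n=14: moves to 12(W), 11(W), 8(W), 6(W); every one is W ⇒ L
n=15: moves to 13(W), 12(W), 9(W), 7(W); every one is W ⇒ L
n=16: can move to 14, which is L ⇒ W
n=17: can move to 15, which is L ⇒ W
n=18: can move to 15, which is L ⇒ W
n=19: moves to 17(W), 16(W), 13(W), 11(W); every one is W ⇒ L
n=20: can move to 14, which is L ⇒ W
n=21: can move to 19, which is L ⇒ W
n=22: can move to 19, which is L ⇒ W
n=23: can move to 15, which is L ⇒ W
n=24: moves to 22(W), 21(W), 18(W), 16(W); every one is W ⇒ L
n=25: can move to 19, which is L ⇒ W
n=26: can move to 24, which is L ⇒ W
n=27: can move to 24, which is L ⇒ W
n=28: moves to 26(W), 25(W), 22(W), 20(W); every one is W ⇒ L
n=29: moves to 27(W), 26(W), 23(W), 21(W); every one is W ⇒ L
n=30: can move to 28, which is L ⇒ W
n=31: can move to 29, which is L ⇒ W
n=32: can move to 29, which is L ⇒ W
n=33: moves to 31(W), 30(W), 27(W), 25(W); every one is W ⇒ L
n=34: can move to 28, which is L ⇒ W
n=35: can move to 33, which is L ⇒ W
n=36: can move to 33, which is L ⇒ W
n=37: can move to 29, which is L ⇒ W
n=38: moves to 36(W), 35(W), 32(W), 30(W); every one is W ⇒ L
n=39: can move to 33, which is L ⇒ W
n=40: can move to 38, which is L ⇒ W
n=41: can move to 38, which is L ⇒ W
n=42: moves to 40(W), 39(W), 36(W), 34(W); every one is W ⇒ L
Reading off the rows marked L gives the requested list; there are 13 such values of n.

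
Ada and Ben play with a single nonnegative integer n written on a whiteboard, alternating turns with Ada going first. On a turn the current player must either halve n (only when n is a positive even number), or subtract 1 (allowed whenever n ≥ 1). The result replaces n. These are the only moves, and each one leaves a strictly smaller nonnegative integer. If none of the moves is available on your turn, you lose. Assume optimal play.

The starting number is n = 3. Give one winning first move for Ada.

Label each position W (a win for the player to move) or L (a loss). A position with no legal move is L; any other position is W exactly when some move reaches an L, and L when every move reaches a W.
n=0: no move → L
n=1: can move to 0, which is L ⇒ W
n=2: the only move is to 1(W), a W ⇒ L
n=3: can move to 2, which is L ⇒ W
From 3, the L positions reachable in one move are: 2.

Move to 2.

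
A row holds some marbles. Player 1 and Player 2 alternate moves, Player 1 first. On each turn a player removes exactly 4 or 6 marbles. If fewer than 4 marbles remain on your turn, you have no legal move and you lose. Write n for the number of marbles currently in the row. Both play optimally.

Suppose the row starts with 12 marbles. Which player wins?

Player 2 wins.

Positions with no move are L. A position that does have a move is losing for the player to move precisely when every available move leads to a winning position for the opponent. Fill in the labels:
n=0: no move → L
n=1: no move → L
n=2: no move → L
n=3: no move → L
n=4: W (go to 0, an L position)
n=5: W (go to 1, an L position)
n=6: W (go to 2, an L position)
n=7: W (go to 3, an L position)
n=8: W (go to 2, an L position)
n=9: W (go to 3, an L position)
n=10: L (options 6(W), 4(W) are all W)
n=11: L (options 7(W), 5(W) are all W)
n=12: L (options 8(W), 6(W) are all W)
The starting position 12 is L: whatever Player 1 does, the opponent receives a W position.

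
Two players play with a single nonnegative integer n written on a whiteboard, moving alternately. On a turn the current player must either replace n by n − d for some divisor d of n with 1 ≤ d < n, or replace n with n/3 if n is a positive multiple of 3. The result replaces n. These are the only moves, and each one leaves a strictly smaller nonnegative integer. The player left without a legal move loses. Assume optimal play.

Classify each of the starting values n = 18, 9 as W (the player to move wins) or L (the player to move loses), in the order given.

18: W, 9: L

Compute win/loss labels from the base case upward. A position with no move is L. Any other position is W if it can reach an L in one move, else L.
n=0: no move → L
n=1: no move → L
n=2: can move to 1, which is L ⇒ W
n=3: can move to 1, which is L ⇒ W
n=4: moves to 2(W), 3(W); every one is W ⇒ L
n=5: can move to 4, which is L ⇒ W
n=6: can move to 4, which is L ⇒ W
n=7: the only move is to 6(W), a W ⇒ L
n=8: can move to 4, which is L ⇒ W
n=9: moves to 3(W), 6(W), 8(W); every one is W ⇒ L
n=10: can move to 9, which is L ⇒ W
n=11: the only move is to 10(W), a W ⇒ L
n=12: can move to 4, which is L ⇒ W
n=13: the only move is to 12(W), a W ⇒ L
n=14: can move to 7, which is L ⇒ W
n=15: moves to 5(W), 10(W), 12(W), 14(W); every one is W ⇒ L
n=16: can move to 15, which is L ⇒ W
n=17: the only move is to 16(W), a W ⇒ L
n=18: can move to 9, which is L ⇒ W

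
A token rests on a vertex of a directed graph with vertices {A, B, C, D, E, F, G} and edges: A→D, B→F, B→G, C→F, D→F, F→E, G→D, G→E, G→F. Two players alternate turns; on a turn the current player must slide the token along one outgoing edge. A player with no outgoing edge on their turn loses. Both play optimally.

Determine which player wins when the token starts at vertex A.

The first player wins.

Compute win/loss labels from the base case upward. A position with no move is L. Any other position is W if it can reach an L in one move, else L.
Every edge goes from a vertex to one that appears earlier in the order E, F, D, G, A, B, C, so processing vertices in that order labels each vertex after all of its successors.
E: no outgoing edge → L
F: can move to E, which is L ⇒ W
D: the only move is to F(W), a W ⇒ L
G: can move to D, which is L ⇒ W
A: can move to D, which is L ⇒ W
B: moves to G(W), F(W); every one is W ⇒ L
C: the only move is to F(W), a W ⇒ L
The starting position A is W: the player to move should move to D, handing over an L position.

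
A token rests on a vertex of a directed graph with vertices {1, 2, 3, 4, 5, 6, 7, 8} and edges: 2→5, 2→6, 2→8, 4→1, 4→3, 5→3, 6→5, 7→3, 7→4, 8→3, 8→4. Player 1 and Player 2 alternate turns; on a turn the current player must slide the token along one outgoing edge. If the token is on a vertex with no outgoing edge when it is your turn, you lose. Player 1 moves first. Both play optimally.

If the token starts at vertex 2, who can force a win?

Player 1 wins.

Classify positions by backward induction: terminal positions (no move available) are L. From any other position, the mover wins iff some move reaches an L.
Every edge goes from a vertex to one that appears earlier in the order 1, 3, 4, 5, 6, 8, 2, 7, so processing vertices in that order labels each vertex after all of its successors.
1: no outgoing edge → L
3: no outgoing edge → L
4: can move to 3, which is L ⇒ W
5: can move to 3, which is L ⇒ W
6: the only move is to 5(W), a W ⇒ L
8: can move to 3, which is L ⇒ W
2: can move to 6, which is L ⇒ W
7: can move to 3, which is L ⇒ W
From 2 Player 1 can move to 6, reaching an L position.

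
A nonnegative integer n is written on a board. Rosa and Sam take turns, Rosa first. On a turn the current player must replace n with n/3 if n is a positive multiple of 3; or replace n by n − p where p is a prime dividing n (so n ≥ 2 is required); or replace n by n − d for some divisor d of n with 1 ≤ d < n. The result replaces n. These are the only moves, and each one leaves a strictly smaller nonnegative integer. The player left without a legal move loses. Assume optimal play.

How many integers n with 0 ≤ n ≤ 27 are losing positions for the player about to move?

Positions with no move are L. A position that does have a move is losing for the player to move precisely when every available move leads to a winning position for the opponent. Fill in the labels:
n=0: no move → L
n=1: no move → L
n=2: reaches L-position 0 → W
n=3: reaches L-position 0 → W
n=4: only reaches 2(W), 3(W), all W → L
n=5: reaches L-position 0 → W
n=6: reaches L-position 4 → W
n=7: reaches L-position 0 → W
n=8: reaches L-position 4 → W
n=9: only reaches 3(W), 6(W), 8(W), all W → L
n=10: reaches L-position 9 → W
n=11: reaches L-position 0 → W
n=12: reaches L-position 4 → W
n=13: reaches L-position 0 → W
n=14: only reaches 7(W), 12(W), 13(W), all W → L
n=15: reaches L-position 14 → W
n=16: reaches L-position 14 → W
n=17: reaches L-position 0 → W
n=18: reaches L-position 9 → W
n=19: reaches L-position 0 → W
n=20: only reaches 10(W), 15(W), 16(W), 18(W), 19(W), all W → L
n=21: reaches L-position 14 → W
n=22: reaches L-position 20 → W
n=23: reaches L-position 0 → W
n=24: reaches L-position 20 → W
n=25: reaches L-position 20 → W
n=26: only reaches 13(W), 24(W), 25(W), all W → L
n=27: reaches L-position 9 → W
L entries with 0 ≤ n ≤ 27: n = 0, 1, 4, 9, 14, 20, 26; that makes 7.

7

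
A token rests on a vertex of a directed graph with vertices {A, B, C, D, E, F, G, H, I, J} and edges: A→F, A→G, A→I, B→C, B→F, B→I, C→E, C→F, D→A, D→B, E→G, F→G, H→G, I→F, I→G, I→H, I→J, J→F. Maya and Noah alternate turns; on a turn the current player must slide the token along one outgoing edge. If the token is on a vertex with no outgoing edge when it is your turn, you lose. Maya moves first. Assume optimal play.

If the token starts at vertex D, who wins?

Label each position W (a win for the player to move) or L (a loss). A position with no legal move is L; any other position is W exactly when some move reaches an L, and L when every move reaches a W.
Every edge goes from a vertex to one that appears earlier in the order G, F, E, H, C, J, I, B, A, D, so processing vertices in that order labels each vertex after all of its successors.
G: no outgoing edge → L
F: →G(L), so W
E: →G(L), so W
H: →G(L), so W
C: →E(W), F(W) — all W, so L
J: →F(W) only, which is W, so L
I: →J(L), so W
B: →C(L), so W
A: →G(L), so W
D: →A(W), B(W) — all W, so L
The starting position D is L: whatever Maya does, the opponent receives a W position.

Noah wins.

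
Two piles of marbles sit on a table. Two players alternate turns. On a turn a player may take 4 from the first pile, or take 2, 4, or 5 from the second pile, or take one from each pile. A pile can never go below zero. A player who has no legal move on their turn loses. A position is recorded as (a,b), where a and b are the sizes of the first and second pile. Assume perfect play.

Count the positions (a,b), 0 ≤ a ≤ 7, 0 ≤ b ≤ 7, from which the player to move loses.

Work bottom-up. With no move the player to move loses. Otherwise the position is W if at least one move leads to an L position for the opponent, and L if every move leads to a W.
Every move lowers a or b (never raises either), so fill the grid row by row in increasing a, and left to right within a row: each cell's successors are then already labelled.
      b=0  b=1  b=2  b=3  b=4  b=5  b=6  b=7
a=0:    L    L    W    W    W    W    W    L
a=1:    L    W    W    L    W    W    L    W
a=2:    L    W    W    L    W    W    L    W
a=3:    L    W    W    L    W    W    L    W
a=4:    W    W    L    L    W    W    W    W
a=5:    W    L    L    W    W    W    W    W
a=6:    W    L    W    W    L    W    W    L
a=7:    W    L    W    W    L    W    W    L
Cells with no legal move (terminal, hence L): (0,0), (0,1), (1,0), (2,0), (3,0).
The remaining L cells, each justified by listing all of its moves:
(0,7): moves to (0,5)(W), (0,3)(W), (0,2)(W); every one is W ⇒ L
(1,3): moves to (1,1)(W), (0,2)(W); every one is W ⇒ L
(1,6): moves to (1,4)(W), (1,2)(W), (1,1)(W), (0,5)(W); every one is W ⇒ L
(2,3): moves to (2,1)(W), (1,2)(W); every one is W ⇒ L
(2,6): moves to (2,4)(W), (2,2)(W), (2,1)(W), (1,5)(W); every one is W ⇒ L
(3,3): moves to (3,1)(W), (2,2)(W); every one is W ⇒ L
(3,6): moves to (3,4)(W), (3,2)(W), (3,1)(W), (2,5)(W); every one is W ⇒ L
(4,2): moves to (0,2)(W), (4,0)(W), (3,1)(W); every one is W ⇒ L
(4,3): moves to (0,3)(W), (4,1)(W), (3,2)(W); every one is W ⇒ L
(5,1): moves to (1,1)(W), (4,0)(W); every one is W ⇒ L
(5,2): moves to (1,2)(W), (5,0)(W), (4,1)(W); every one is W ⇒ L
(6,1): moves to (2,1)(W), (5,0)(W); every one is W ⇒ L
(6,4): moves to (2,4)(W), (6,2)(W), (6,0)(W), (5,3)(W); every one is W ⇒ L
(6,7): moves to (2,7)(W), (6,5)(W), (6,3)(W), (6,2)(W), (5,6)(W); every one is W ⇒ L
(7,1): moves to (3,1)(W), (6,0)(W); every one is W ⇒ L
(7,4): moves to (3,4)(W), (7,2)(W), (7,0)(W), (6,3)(W); every one is W ⇒ L
(7,7): moves to (3,7)(W), (7,5)(W), (7,3)(W), (7,2)(W), (6,6)(W); every one is W ⇒ L
Every other cell has at least one move into one of the L cells above, so it is W.
L cells per row: a=0: 3, a=1: 3, a=2: 3, a=3: 3, a=4: 2, a=5: 2, a=6: 3, a=7: 3; total 22.

22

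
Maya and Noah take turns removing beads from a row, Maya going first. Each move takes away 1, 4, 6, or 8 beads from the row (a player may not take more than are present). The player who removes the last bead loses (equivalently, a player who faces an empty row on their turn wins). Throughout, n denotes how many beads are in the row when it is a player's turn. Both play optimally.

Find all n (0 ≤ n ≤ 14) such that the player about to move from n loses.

Work bottom-up. With no move the player to move wins. Otherwise the position is W if at least one move leads to an L position for the opponent, and L if every move leads to a W.
n=0: no move; the opponent has just taken the last bead and therefore loses → W
n=1: the only move is to 0(W), a W ⇒ L
n=2: can move to 1, which is L ⇒ W
n=3: the only move is to 2(W), a W ⇒ L
n=4: can move to 3, which is L ⇒ W
n=5: can move to 1, which is L ⇒ W
n=6: moves to 5(W), 2(W), 0(W); every one is W ⇒ L
n=7: can move to 6, which is L ⇒ W
n=8: moves to 7(W), 4(W), 2(W), 0(W); every one is W ⇒ L
n=9: can move to 8, which is L ⇒ W
n=10: can move to 6, which is L ⇒ W
n=11: can move to 3, which is L ⇒ W
n=12: can move to 8, which is L ⇒ W
n=13: moves to 12(W), 9(W), 7(W), 5(W); every one is W ⇒ L
n=14: can move to 13, which is L ⇒ W
The losing starting values of n are exactly the entries labelled L in this table (5 of them).

1, 3, 6, 8, 13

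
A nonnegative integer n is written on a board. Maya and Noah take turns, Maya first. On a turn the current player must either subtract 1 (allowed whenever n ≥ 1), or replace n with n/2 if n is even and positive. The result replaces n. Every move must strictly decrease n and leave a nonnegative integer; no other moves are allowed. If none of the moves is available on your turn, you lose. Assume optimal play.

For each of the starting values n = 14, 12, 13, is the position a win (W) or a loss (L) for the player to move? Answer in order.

14: W, 12: W, 13: L

Work bottom-up. With no move the player to move loses. Otherwise the position is W if at least one move leads to an L position for the opponent, and L if every move leads to a W.
n=0: no move → L
n=1: →0(L), so W
n=2: →1(W) only, which is W, so L
n=3: →2(L), so W
n=4: →2(L), so W
n=5: →4(W) only, which is W, so L
n=6: →5(L), so W
n=7: →6(W) only, which is W, so L
n=8: →7(L), so W
n=9: →8(W) only, which is W, so L
n=10: →5(L), so W
n=11: →10(W) only, which is W, so L
n=12: →11(L), so W
n=13: →12(W) only, which is W, so L
n=14: →7(L), so W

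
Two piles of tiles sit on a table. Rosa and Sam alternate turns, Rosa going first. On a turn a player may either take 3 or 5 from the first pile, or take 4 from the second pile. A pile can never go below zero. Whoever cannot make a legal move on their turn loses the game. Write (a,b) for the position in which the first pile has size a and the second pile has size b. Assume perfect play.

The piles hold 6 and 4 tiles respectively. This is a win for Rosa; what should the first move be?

Move to (3,4).

Use the standard recursion: the mover loses at a terminal position; elsewhere, the mover wins exactly when some move hands the opponent an L position.
No move ever increases a pile, so every position that can arise here has a ≤ 6 and b ≤ 4; it is enough to label the cells with 0 ≤ a ≤ 6 and 0 ≤ b ≤ 4.
Every move lowers a or b (never raises either), so fill the grid row by row in increasing a, and left to right within a row: each cell's successors are then already labelled.
      b=0  b=1  b=2  b=3  b=4
a=0:    L    L    L    L    W
a=1:    L    L    L    L    W
a=2:    L    L    L    L    W
a=3:    W    W    W    W    L
a=4:    W    W    W    W    L
a=5:    W    W    W    W    L
a=6:    W    W    W    W    W
Cells with no legal move (terminal, hence L): (0,0), (0,1), (0,2), (0,3), (1,0), (1,1), (1,2), (1,3), (2,0), (2,1), (2,2), (2,3).
The remaining L cells, each justified by listing all of its moves:
(3,4): moves to (0,4)(W), (3,0)(W); every one is W ⇒ L
(4,4): moves to (1,4)(W), (4,0)(W); every one is W ⇒ L
(5,4): moves to (2,4)(W), (0,4)(W), (5,0)(W); every one is W ⇒ L
Every other cell has at least one move into one of the L cells above, so it is W.
From (6,4), the L positions reachable in one move are: (3,4).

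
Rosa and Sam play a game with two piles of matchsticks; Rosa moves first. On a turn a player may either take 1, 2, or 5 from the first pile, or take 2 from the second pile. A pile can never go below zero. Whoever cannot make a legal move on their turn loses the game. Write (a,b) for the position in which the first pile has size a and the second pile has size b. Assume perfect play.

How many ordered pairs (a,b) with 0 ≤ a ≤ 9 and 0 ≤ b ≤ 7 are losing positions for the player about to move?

28

Use the standard recursion: the mover loses at a terminal position; elsewhere, the mover wins exactly when some move hands the opponent an L position.
Every move lowers a or b (never raises either), so fill the grid row by row in increasing a, and left to right within a row: each cell's successors are then already labelled.
      b=0  b=1  b=2  b=3  b=4  b=5  b=6  b=7
a=0:    L    L    W    W    L    L    W    W
a=1:    W    W    L    L    W    W    L    L
a=2:    W    W    W    W    W    W    W    W
a=3:    L    L    W    W    L    L    W    W
a=4:    W    W    L    L    W    W    L    L
a=5:    W    W    W    W    W    W    W    W
a=6:    L    L    W    W    L    L    W    W
a=7:    W    W    L    L    W    W    L    L
a=8:    W    W    W    W    W    W    W    W
a=9:    L    L    W    W    L    L    W    W
Cells with no legal move (terminal, hence L): (0,0), (0,1).
The remaining L cells, each justified by listing all of its moves:
(0,4): the only move is to (0,2)(W), a W ⇒ L
(0,5): the only move is to (0,3)(W), a W ⇒ L
(1,2): moves to (0,2)(W), (1,0)(W); every one is W ⇒ L
(1,3): moves to (0,3)(W), (1,1)(W); every one is W ⇒ L
(1,6): moves to (0,6)(W), (1,4)(W); every one is W ⇒ L
(1,7): moves to (0,7)(W), (1,5)(W); every one is W ⇒ L
(3,0): moves to (2,0)(W), (1,0)(W); every one is W ⇒ L
(3,1): moves to (2,1)(W), (1,1)(W); every one is W ⇒ L
(3,4): moves to (2,4)(W), (1,4)(W), (3,2)(W); every one is W ⇒ L
(3,5): moves to (2,5)(W), (1,5)(W), (3,3)(W); every one is W ⇒ L
(4,2): moves to (3,2)(W), (2,2)(W), (4,0)(W); every one is W ⇒ L
(4,3): moves to (3,3)(W), (2,3)(W), (4,1)(W); every one is W ⇒ L
(4,6): moves to (3,6)(W), (2,6)(W), (4,4)(W); every one is W ⇒ L
(4,7): moves to (3,7)(W), (2,7)(W), (4,5)(W); every one is W ⇒ L
(6,0): moves to (5,0)(W), (4,0)(W), (1,0)(W); every one is W ⇒ L
(6,1): moves to (5,1)(W), (4,1)(W), (1,1)(W); every one is W ⇒ L
(6,4): moves to (5,4)(W), (4,4)(W), (1,4)(W), (6,2)(W); every one is W ⇒ L
(6,5): moves to (5,5)(W), (4,5)(W), (1,5)(W), (6,3)(W); every one is W ⇒ L
(7,2): moves to (6,2)(W), (5,2)(W), (2,2)(W), (7,0)(W); every one is W ⇒ L
(7,3): moves to (6,3)(W), (5,3)(W), (2,3)(W), (7,1)(W); every one is W ⇒ L
(7,6): moves to (6,6)(W), (5,6)(W), (2,6)(W), (7,4)(W); every one is W ⇒ L
(7,7): moves to (6,7)(W), (5,7)(W), (2,7)(W), (7,5)(W); every one is W ⇒ L
(9,0): moves to (8,0)(W), (7,0)(W), (4,0)(W); every one is W ⇒ L
(9,1): moves to (8,1)(W), (7,1)(W), (4,1)(W); every one is W ⇒ L
(9,4): moves to (8,4)(W), (7,4)(W), (4,4)(W), (9,2)(W); every one is W ⇒ L
(9,5): moves to (8,5)(W), (7,5)(W), (4,5)(W), (9,3)(W); every one is W ⇒ L
Every other cell has at least one move into one of the L cells above, so it is W.
L cells per row: a=0: 4, a=1: 4, a=2: 0, a=3: 4, a=4: 4, a=5: 0, a=6: 4, a=7: 4, a=8: 0, a=9: 4; total 28.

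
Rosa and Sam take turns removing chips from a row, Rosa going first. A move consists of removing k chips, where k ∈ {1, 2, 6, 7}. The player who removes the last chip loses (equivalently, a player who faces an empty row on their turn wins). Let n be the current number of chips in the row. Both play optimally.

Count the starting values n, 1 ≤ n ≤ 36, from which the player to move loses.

10

Classify positions by backward induction: terminal positions (no move available) are W. From any other position, the mover wins iff some move reaches an L.
n=0: no move; the opponent has just taken the last chip and therefore loses → W
n=1: the only move is to 0(W), a W ⇒ L
n=2: can move to 1, which is L ⇒ W
n=3: can move to 1, which is L ⇒ W
n=4: moves to 3(W), 2(W); every one is W ⇒ L
n=5: can move to 4, which is L ⇒ W
n=6: can move to 4, which is L ⇒ W
n=7: can move to 1, which is L ⇒ W
n=8: can move to 1, which is L ⇒ W
n=9: moves to 8(W), 7(W), 3(W), 2(W); every one is W ⇒ L
n=10: can move to 9, which is L ⇒ W
n=11: can move to 9, which is L ⇒ W
n=12: moves to 11(W), 10(W), 6(W), 5(W); every one is W ⇒ L
n=13: can move to 12, which is L ⇒ W
n=14: can move to 12, which is L ⇒ W
n=15: can move to 9, which is L ⇒ W
n=16: can move to 9, which is L ⇒ W
n=17: moves to 16(W), 15(W), 11(W), 10(W); every one is W ⇒ L
n=18: can move to 17, which is L ⇒ W
n=19: can move to 17, which is L ⇒ W
n=20: moves to 19(W), 18(W), 14(W), 13(W); every one is W ⇒ L
n=21: can move to 20, which is L ⇒ W
n=22: can move to 20, which is L ⇒ W
n=23: can move to 17, which is L ⇒ W
n=24: can move to 17, which is L ⇒ W
n=25: moves to 24(W), 23(W), 19(W), 18(W); every one is W ⇒ L
n=26: can move to 25, which is L ⇒ W
n=27: can move to 25, which is L ⇒ W
n=28: moves to 27(W), 26(W), 22(W), 21(W); every one is W ⇒ L
n=29: can move to 28, which is L ⇒ W
n=30: can move to 28, which is L ⇒ W
n=31: can move to 25, which is L ⇒ W
n=32: can move to 25, which is L ⇒ W
n=33: moves to 32(W), 31(W), 27(W), 26(W); every one is W ⇒ L
n=34: can move to 33, which is L ⇒ W
n=35: can move to 33, which is L ⇒ W
n=36: moves to 35(W), 34(W), 30(W), 29(W); every one is W ⇒ L
L entries with 1 ≤ n ≤ 36 (the range starts at n=1): n = 1, 4, 9, 12, 17, 20, 25, 28, 33, 36; that makes 10.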